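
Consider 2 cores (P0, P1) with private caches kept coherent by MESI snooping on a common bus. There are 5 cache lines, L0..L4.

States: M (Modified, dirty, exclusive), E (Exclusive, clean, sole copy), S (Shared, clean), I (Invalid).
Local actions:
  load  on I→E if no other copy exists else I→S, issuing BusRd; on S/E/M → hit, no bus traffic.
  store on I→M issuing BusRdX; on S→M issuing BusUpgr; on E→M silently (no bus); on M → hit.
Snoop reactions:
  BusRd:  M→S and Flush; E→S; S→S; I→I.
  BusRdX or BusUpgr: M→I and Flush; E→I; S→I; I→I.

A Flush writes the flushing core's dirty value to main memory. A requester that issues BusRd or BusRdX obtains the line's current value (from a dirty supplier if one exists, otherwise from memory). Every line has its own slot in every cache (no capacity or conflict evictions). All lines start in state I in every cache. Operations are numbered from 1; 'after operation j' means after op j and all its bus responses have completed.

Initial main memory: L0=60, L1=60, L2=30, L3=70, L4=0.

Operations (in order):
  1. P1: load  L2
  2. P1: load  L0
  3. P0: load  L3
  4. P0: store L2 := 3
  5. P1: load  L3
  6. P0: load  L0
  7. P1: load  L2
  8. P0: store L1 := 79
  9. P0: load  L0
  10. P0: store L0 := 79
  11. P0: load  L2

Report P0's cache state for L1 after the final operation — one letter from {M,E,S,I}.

state = M

[1] P1: load  L2 | P0:I, P1:E(30) | bus: BusRd
[2] P1: load  L0 | P0:I, P1:E(60) | bus: BusRd
[3] P0: load  L3 | P0:E(70), P1:I | bus: BusRd
[4] P0: store L2 := 3 | P0:M(3), P1:I | bus: BusRdX
[5] P1: load  L3 | P0:S(70), P1:S(70) | bus: BusRd
[6] P0: load  L0 | P0:S(60), P1:S(60) | bus: BusRd
[7] P1: load  L2 | P0:S(3), P1:S(3) | bus: BusRd,Flush
[8] P0: store L1 := 79 | P0:M(79), P1:I | bus: BusRdX
[9] P0: load  L0 | P0:S(60), P1:S(60) | bus: none
[10] P0: store L0 := 79 | P0:M(79), P1:I | bus: BusUpgr
[11] P0: load  L2 | P0:S(3), P1:S(3) | bus: none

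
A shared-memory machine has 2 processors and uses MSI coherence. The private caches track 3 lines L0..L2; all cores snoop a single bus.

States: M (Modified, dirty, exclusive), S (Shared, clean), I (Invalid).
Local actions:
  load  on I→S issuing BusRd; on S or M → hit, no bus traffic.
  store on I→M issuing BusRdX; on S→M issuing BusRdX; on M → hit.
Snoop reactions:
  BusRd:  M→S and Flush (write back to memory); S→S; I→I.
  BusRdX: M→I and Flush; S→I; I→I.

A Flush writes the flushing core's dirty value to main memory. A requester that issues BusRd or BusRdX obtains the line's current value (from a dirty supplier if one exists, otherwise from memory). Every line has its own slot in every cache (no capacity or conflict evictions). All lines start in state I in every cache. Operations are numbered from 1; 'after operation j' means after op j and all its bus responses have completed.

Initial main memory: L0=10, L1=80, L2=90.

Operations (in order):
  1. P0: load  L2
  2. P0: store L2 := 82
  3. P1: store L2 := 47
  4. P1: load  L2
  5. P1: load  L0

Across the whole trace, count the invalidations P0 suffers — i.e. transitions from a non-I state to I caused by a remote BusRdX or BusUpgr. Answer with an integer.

1. P0: load  L2  bus=[BusRd]  L2: P0=S P1=I  mem[L2]=90
2. P0: store L2 := 82  bus=[BusRdX]  L2: P0=M P1=I  mem[L2]=90
3. P1: store L2 := 47  bus=[BusRdX,Flush]  L2: P0=I P1=M  mem[L2]=82
4. P1: load  L2  bus=[-]  L2: P0=I P1=M  mem[L2]=82
5. P1: load  L0  bus=[BusRd]  L0: P0=I P1=S  mem[L0]=10

invalidations = 1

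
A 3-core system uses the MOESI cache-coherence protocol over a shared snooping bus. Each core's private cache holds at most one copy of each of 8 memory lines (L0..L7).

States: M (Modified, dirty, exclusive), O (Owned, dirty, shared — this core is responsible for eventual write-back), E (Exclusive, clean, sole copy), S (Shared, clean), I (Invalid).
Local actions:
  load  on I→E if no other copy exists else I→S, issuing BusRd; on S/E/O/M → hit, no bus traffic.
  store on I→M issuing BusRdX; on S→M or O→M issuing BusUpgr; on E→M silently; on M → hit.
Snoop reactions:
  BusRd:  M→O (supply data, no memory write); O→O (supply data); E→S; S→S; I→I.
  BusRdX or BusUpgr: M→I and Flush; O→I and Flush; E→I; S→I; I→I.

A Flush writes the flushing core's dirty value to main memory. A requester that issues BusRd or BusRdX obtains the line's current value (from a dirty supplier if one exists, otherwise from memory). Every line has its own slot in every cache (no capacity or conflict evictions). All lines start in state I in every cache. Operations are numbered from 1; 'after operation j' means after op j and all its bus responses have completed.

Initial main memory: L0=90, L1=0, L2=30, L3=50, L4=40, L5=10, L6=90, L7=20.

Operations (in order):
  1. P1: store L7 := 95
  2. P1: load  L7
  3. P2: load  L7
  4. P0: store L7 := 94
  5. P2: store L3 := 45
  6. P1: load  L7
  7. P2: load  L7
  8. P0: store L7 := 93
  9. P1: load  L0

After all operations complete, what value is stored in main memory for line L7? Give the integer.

memory[L7] = 95

step 1: P1: store L7 := 95  ⟶  IMI  (L7)  txn=BusRdX  M[L7]=20
step 2: P1: load  L7  ⟶  IMI  (L7)  txn=∅  M[L7]=20
step 3: P2: load  L7  ⟶  IOS  (L7)  txn=BusRd  M[L7]=20
step 4: P0: store L7 := 94  ⟶  MII  (L7)  txn=BusRdX+Flush  M[L7]=95
step 5: P2: store L3 := 45  ⟶  IIM  (L3)  txn=BusRdX  M[L3]=50
step 6: P1: load  L7  ⟶  OSI  (L7)  txn=BusRd  M[L7]=95
step 7: P2: load  L7  ⟶  OSS  (L7)  txn=BusRd  M[L7]=95
step 8: P0: store L7 := 93  ⟶  MII  (L7)  txn=BusUpgr  M[L7]=95
step 9: P1: load  L0  ⟶  IEI  (L0)  txn=BusRd  M[L0]=90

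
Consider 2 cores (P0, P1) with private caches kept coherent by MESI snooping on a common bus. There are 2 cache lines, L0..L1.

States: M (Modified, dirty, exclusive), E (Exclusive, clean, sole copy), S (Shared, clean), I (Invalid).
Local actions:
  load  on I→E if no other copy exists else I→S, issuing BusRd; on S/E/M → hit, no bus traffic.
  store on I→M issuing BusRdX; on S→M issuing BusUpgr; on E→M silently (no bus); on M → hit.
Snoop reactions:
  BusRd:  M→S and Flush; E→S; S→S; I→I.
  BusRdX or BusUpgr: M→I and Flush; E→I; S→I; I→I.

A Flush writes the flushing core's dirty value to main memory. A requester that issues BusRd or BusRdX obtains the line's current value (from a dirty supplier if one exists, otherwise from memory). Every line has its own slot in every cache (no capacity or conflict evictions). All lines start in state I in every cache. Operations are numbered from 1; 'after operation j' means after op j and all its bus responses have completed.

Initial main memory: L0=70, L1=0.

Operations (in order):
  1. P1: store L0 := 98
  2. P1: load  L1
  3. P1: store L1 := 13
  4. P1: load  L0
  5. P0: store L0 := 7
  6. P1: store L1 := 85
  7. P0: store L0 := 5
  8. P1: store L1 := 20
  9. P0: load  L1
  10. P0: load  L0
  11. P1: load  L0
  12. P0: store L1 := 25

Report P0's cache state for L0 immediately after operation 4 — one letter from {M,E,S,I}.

state = I

step 1: P1: store L0 := 98  ⟶  IM  (L0)  txn=BusRdX  M[L0]=70
step 2: P1: load  L1  ⟶  IE  (L1)  txn=BusRd  M[L1]=0
step 3: P1: store L1 := 13  ⟶  IM  (L1)  txn=∅  M[L1]=0
step 4: P1: load  L0  ⟶  IM  (L0)  txn=∅  M[L0]=70
step 5: P0: store L0 := 7  ⟶  MI  (L0)  txn=BusRdX+Flush  M[L0]=98
step 6: P1: store L1 := 85  ⟶  IM  (L1)  txn=∅  M[L1]=0
step 7: P0: store L0 := 5  ⟶  MI  (L0)  txn=∅  M[L0]=98
step 8: P1: store L1 := 20  ⟶  IM  (L1)  txn=∅  M[L1]=0
step 9: P0: load  L1  ⟶  SS  (L1)  txn=BusRd+Flush  M[L1]=20
step 10: P0: load  L0  ⟶  MI  (L0)  txn=∅  M[L0]=98
step 11: P1: load  L0  ⟶  SS  (L0)  txn=BusRd+Flush  M[L0]=5
step 12: P0: store L1 := 25  ⟶  MI  (L1)  txn=BusUpgr  M[L1]=20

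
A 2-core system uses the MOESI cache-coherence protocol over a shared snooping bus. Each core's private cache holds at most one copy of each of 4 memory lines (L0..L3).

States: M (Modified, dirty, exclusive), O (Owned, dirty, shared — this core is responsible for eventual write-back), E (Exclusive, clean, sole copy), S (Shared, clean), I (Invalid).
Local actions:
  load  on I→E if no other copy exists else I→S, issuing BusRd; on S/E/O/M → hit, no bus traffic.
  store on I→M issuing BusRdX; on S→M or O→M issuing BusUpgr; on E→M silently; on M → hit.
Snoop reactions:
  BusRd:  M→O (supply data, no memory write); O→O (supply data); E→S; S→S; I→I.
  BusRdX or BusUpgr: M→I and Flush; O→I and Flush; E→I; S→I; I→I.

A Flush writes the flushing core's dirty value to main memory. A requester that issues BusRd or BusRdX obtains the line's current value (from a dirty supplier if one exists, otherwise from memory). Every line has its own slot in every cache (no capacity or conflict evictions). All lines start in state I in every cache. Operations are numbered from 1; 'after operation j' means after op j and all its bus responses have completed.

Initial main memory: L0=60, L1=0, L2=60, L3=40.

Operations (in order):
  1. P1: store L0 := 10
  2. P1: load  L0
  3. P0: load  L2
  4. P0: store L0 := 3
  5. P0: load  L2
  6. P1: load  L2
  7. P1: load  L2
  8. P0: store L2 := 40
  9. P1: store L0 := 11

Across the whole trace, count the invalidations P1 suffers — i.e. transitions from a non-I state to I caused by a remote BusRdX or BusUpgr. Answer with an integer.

invalidations = 2

step 1: P1: store L0 := 10  ⟶  IM  (L0)  txn=BusRdX  M[L0]=60
step 2: P1: load  L0  ⟶  IM  (L0)  txn=∅  M[L0]=60
step 3: P0: load  L2  ⟶  EI  (L2)  txn=BusRd  M[L2]=60
step 4: P0: store L0 := 3  ⟶  MI  (L0)  txn=BusRdX+Flush  M[L0]=10
step 5: P0: load  L2  ⟶  EI  (L2)  txn=∅  M[L2]=60
step 6: P1: load  L2  ⟶  SS  (L2)  txn=BusRd  M[L2]=60
step 7: P1: load  L2  ⟶  SS  (L2)  txn=∅  M[L2]=60
step 8: P0: store L2 := 40  ⟶  MI  (L2)  txn=BusUpgr  M[L2]=60
step 9: P1: store L0 := 11  ⟶  IM  (L0)  txn=BusRdX+Flush  M[L0]=3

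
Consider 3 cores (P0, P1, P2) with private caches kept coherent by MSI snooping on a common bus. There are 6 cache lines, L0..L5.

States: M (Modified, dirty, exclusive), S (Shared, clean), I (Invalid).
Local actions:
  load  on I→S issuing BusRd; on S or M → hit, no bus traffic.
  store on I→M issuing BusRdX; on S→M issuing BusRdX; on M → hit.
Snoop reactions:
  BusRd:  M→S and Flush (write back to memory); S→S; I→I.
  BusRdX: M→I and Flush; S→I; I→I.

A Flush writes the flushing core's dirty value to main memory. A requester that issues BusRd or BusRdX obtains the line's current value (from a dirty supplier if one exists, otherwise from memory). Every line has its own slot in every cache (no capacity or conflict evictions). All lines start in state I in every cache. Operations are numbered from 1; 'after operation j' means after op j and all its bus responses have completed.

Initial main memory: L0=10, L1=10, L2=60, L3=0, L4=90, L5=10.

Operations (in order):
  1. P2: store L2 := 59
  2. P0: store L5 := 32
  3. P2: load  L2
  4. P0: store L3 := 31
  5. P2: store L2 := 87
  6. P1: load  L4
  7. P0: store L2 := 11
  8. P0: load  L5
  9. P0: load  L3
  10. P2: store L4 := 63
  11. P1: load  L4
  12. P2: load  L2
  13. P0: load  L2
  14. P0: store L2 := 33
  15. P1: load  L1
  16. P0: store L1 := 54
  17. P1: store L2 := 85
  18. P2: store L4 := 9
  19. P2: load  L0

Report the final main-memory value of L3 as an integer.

memory[L3] = 0

[1] P2: store L2 := 59 | P0:I, P1:I, P2:M(59) | bus: BusRdX
[2] P0: store L5 := 32 | P0:M(32), P1:I, P2:I | bus: BusRdX
[3] P2: load  L2 | P0:I, P1:I, P2:M(59) | bus: none
[4] P0: store L3 := 31 | P0:M(31), P1:I, P2:I | bus: BusRdX
[5] P2: store L2 := 87 | P0:I, P1:I, P2:M(87) | bus: none
[6] P1: load  L4 | P0:I, P1:S(90), P2:I | bus: BusRd
[7] P0: store L2 := 11 | P0:M(11), P1:I, P2:I | bus: BusRdX,Flush
[8] P0: load  L5 | P0:M(32), P1:I, P2:I | bus: none
[9] P0: load  L3 | P0:M(31), P1:I, P2:I | bus: none
[10] P2: store L4 := 63 | P0:I, P1:I, P2:M(63) | bus: BusRdX
[11] P1: load  L4 | P0:I, P1:S(63), P2:S(63) | bus: BusRd,Flush
[12] P2: load  L2 | P0:S(11), P1:I, P2:S(11) | bus: BusRd,Flush
[13] P0: load  L2 | P0:S(11), P1:I, P2:S(11) | bus: none
[14] P0: store L2 := 33 | P0:M(33), P1:I, P2:I | bus: BusRdX
[15] P1: load  L1 | P0:I, P1:S(10), P2:I | bus: BusRd
[16] P0: store L1 := 54 | P0:M(54), P1:I, P2:I | bus: BusRdX
[17] P1: store L2 := 85 | P0:I, P1:M(85), P2:I | bus: BusRdX,Flush
[18] P2: store L4 := 9 | P0:I, P1:I, P2:M(9) | bus: BusRdX
[19] P2: load  L0 | P0:I, P1:I, P2:S(10) | bus: BusRd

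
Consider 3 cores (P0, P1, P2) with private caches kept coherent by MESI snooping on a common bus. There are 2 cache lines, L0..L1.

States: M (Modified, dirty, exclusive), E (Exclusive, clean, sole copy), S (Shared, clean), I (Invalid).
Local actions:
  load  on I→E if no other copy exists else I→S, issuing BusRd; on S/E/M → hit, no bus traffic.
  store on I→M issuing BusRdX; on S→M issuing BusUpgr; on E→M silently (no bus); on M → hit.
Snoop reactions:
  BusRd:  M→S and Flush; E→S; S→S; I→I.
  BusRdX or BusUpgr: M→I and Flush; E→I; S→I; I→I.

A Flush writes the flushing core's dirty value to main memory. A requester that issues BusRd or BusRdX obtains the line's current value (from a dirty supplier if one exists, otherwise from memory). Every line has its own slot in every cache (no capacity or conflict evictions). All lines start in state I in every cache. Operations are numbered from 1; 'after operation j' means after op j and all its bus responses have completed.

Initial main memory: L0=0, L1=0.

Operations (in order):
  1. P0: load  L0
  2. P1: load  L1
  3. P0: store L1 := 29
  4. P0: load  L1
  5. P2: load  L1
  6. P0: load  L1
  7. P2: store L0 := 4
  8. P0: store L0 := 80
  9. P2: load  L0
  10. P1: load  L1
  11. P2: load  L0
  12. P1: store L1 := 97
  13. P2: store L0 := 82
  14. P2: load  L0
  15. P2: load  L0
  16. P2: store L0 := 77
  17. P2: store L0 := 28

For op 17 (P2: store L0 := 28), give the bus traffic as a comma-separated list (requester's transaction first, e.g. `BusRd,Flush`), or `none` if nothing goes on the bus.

bus = none

  op1 P0: load  L0 → E/I/I on L0; bus BusRd; mem=0
  op2 P1: load  L1 → I/E/I on L1; bus BusRd; mem=0
  op3 P0: store L1 := 29 → M/I/I on L1; bus BusRdX; mem=0
  op4 P0: load  L1 → M/I/I on L1; bus (none); mem=0
  op5 P2: load  L1 → S/I/S on L1; bus BusRd Flush; mem=29
  op6 P0: load  L1 → S/I/S on L1; bus (none); mem=29
  op7 P2: store L0 := 4 → I/I/M on L0; bus BusRdX; mem=0
  op8 P0: store L0 := 80 → M/I/I on L0; bus BusRdX Flush; mem=4
  op9 P2: load  L0 → S/I/S on L0; bus BusRd Flush; mem=80
  op10 P1: load  L1 → S/S/S on L1; bus BusRd; mem=29
  op11 P2: load  L0 → S/I/S on L0; bus (none); mem=80
  op12 P1: store L1 := 97 → I/M/I on L1; bus BusUpgr; mem=29
  op13 P2: store L0 := 82 → I/I/M on L0; bus BusUpgr; mem=80
  op14 P2: load  L0 → I/I/M on L0; bus (none); mem=80
  op15 P2: load  L0 → I/I/M on L0; bus (none); mem=80
  op16 P2: store L0 := 77 → I/I/M on L0; bus (none); mem=80
  op17 P2: store L0 := 28 → I/I/M on L0; bus (none); mem=80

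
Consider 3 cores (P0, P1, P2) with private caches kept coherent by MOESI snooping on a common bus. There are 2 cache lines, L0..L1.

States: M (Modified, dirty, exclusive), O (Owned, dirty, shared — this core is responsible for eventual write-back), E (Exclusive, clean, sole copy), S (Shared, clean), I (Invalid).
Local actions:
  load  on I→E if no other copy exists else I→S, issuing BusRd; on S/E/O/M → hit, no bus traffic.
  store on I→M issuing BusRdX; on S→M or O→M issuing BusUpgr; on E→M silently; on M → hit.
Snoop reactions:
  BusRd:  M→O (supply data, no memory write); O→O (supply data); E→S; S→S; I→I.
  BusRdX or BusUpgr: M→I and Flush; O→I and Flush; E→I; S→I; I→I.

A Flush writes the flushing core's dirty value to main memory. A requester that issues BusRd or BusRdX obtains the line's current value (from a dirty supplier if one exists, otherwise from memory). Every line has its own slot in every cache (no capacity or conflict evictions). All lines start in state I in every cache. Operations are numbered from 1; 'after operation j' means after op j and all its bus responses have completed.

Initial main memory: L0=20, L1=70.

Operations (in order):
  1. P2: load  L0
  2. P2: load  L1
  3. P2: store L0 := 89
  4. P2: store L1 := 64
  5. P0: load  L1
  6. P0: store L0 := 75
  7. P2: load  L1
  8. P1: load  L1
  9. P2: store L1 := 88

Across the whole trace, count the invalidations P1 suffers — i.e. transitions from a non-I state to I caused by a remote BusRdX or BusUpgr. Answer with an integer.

step 1: P2: load  L0  ⟶  IIE  (L0)  txn=BusRd  M[L0]=20
step 2: P2: load  L1  ⟶  IIE  (L1)  txn=BusRd  M[L1]=70
step 3: P2: store L0 := 89  ⟶  IIM  (L0)  txn=∅  M[L0]=20
step 4: P2: store L1 := 64  ⟶  IIM  (L1)  txn=∅  M[L1]=70
step 5: P0: load  L1  ⟶  SIO  (L1)  txn=BusRd  M[L1]=70
step 6: P0: store L0 := 75  ⟶  MII  (L0)  txn=BusRdX+Flush  M[L0]=89
step 7: P2: load  L1  ⟶  SIO  (L1)  txn=∅  M[L1]=70
step 8: P1: load  L1  ⟶  SSO  (L1)  txn=BusRd  M[L1]=70
step 9: P2: store L1 := 88  ⟶  IIM  (L1)  txn=BusUpgr  M[L1]=70

invalidations = 1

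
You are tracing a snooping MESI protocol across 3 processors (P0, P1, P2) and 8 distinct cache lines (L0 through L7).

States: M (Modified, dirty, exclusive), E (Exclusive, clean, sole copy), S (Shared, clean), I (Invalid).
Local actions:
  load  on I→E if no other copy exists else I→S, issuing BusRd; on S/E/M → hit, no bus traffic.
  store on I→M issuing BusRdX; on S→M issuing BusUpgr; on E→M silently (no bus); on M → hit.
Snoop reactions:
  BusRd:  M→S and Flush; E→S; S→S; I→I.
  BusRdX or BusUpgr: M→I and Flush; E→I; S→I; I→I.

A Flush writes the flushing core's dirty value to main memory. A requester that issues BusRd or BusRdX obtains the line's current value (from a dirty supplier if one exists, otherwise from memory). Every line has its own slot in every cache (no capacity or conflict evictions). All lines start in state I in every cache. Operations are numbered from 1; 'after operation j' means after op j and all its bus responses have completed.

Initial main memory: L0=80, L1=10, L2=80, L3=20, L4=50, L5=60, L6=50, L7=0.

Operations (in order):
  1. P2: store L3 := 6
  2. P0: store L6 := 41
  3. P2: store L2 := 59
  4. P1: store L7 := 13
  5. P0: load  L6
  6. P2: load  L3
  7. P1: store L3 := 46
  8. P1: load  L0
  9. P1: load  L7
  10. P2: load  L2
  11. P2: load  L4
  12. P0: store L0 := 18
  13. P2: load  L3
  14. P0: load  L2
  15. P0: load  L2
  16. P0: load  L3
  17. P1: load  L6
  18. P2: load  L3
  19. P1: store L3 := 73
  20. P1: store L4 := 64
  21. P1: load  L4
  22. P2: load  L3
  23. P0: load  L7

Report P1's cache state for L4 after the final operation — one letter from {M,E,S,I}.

state = M

  op1 P2: store L3 := 6 → I/I/M on L3; bus BusRdX; mem=20
  op2 P0: store L6 := 41 → M/I/I on L6; bus BusRdX; mem=50
  op3 P2: store L2 := 59 → I/I/M on L2; bus BusRdX; mem=80
  op4 P1: store L7 := 13 → I/M/I on L7; bus BusRdX; mem=0
  op5 P0: load  L6 → M/I/I on L6; bus (none); mem=50
  op6 P2: load  L3 → I/I/M on L3; bus (none); mem=20
  op7 P1: store L3 := 46 → I/M/I on L3; bus BusRdX Flush; mem=6
  op8 P1: load  L0 → I/E/I on L0; bus BusRd; mem=80
  op9 P1: load  L7 → I/M/I on L7; bus (none); mem=0
  op10 P2: load  L2 → I/I/M on L2; bus (none); mem=80
  op11 P2: load  L4 → I/I/E on L4; bus BusRd; mem=50
  op12 P0: store L0 := 18 → M/I/I on L0; bus BusRdX; mem=80
  op13 P2: load  L3 → I/S/S on L3; bus BusRd Flush; mem=46
  op14 P0: load  L2 → S/I/S on L2; bus BusRd Flush; mem=59
  op15 P0: load  L2 → S/I/S on L2; bus (none); mem=59
  op16 P0: load  L3 → S/S/S on L3; bus BusRd; mem=46
  op17 P1: load  L6 → S/S/I on L6; bus BusRd Flush; mem=41
  op18 P2: load  L3 → S/S/S on L3; bus (none); mem=46
  op19 P1: store L3 := 73 → I/M/I on L3; bus BusUpgr; mem=46
  op20 P1: store L4 := 64 → I/M/I on L4; bus BusRdX; mem=50
  op21 P1: load  L4 → I/M/I on L4; bus (none); mem=50
  op22 P2: load  L3 → I/S/S on L3; bus BusRd Flush; mem=73
  op23 P0: load  L7 → S/S/I on L7; bus BusRd Flush; mem=13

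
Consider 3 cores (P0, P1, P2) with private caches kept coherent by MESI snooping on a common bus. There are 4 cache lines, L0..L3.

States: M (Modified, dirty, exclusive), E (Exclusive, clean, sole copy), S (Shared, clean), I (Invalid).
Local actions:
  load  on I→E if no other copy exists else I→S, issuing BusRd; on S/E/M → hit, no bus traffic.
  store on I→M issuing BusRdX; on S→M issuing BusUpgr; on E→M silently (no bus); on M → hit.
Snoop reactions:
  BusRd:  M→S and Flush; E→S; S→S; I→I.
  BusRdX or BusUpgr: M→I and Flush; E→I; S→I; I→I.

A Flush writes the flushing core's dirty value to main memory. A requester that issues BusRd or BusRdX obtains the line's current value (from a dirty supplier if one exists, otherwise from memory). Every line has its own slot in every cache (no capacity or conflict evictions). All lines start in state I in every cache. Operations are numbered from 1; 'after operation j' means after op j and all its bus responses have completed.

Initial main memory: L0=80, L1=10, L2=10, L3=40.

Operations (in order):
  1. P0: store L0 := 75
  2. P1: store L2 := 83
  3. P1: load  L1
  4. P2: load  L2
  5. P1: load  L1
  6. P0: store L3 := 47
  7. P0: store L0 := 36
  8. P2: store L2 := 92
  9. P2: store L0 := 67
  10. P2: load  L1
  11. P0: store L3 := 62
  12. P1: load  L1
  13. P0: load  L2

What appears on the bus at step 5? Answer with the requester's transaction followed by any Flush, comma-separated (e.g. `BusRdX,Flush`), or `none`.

bus = none

step 1: P0: store L0 := 75  ⟶  MII  (L0)  txn=BusRdX  M[L0]=80
step 2: P1: store L2 := 83  ⟶  IMI  (L2)  txn=BusRdX  M[L2]=10
step 3: P1: load  L1  ⟶  IEI  (L1)  txn=BusRd  M[L1]=10
step 4: P2: load  L2  ⟶  ISS  (L2)  txn=BusRd+Flush  M[L2]=83
step 5: P1: load  L1  ⟶  IEI  (L1)  txn=∅  M[L1]=10
step 6: P0: store L3 := 47  ⟶  MII  (L3)  txn=BusRdX  M[L3]=40
step 7: P0: store L0 := 36  ⟶  MII  (L0)  txn=∅  M[L0]=80
step 8: P2: store L2 := 92  ⟶  IIM  (L2)  txn=BusUpgr  M[L2]=83
step 9: P2: store L0 := 67  ⟶  IIM  (L0)  txn=BusRdX+Flush  M[L0]=36
step 10: P2: load  L1  ⟶  ISS  (L1)  txn=BusRd  M[L1]=10
step 11: P0: store L3 := 62  ⟶  MII  (L3)  txn=∅  M[L3]=40
step 12: P1: load  L1  ⟶  ISS  (L1)  txn=∅  M[L1]=10
step 13: P0: load  L2  ⟶  SIS  (L2)  txn=BusRd+Flush  M[L2]=92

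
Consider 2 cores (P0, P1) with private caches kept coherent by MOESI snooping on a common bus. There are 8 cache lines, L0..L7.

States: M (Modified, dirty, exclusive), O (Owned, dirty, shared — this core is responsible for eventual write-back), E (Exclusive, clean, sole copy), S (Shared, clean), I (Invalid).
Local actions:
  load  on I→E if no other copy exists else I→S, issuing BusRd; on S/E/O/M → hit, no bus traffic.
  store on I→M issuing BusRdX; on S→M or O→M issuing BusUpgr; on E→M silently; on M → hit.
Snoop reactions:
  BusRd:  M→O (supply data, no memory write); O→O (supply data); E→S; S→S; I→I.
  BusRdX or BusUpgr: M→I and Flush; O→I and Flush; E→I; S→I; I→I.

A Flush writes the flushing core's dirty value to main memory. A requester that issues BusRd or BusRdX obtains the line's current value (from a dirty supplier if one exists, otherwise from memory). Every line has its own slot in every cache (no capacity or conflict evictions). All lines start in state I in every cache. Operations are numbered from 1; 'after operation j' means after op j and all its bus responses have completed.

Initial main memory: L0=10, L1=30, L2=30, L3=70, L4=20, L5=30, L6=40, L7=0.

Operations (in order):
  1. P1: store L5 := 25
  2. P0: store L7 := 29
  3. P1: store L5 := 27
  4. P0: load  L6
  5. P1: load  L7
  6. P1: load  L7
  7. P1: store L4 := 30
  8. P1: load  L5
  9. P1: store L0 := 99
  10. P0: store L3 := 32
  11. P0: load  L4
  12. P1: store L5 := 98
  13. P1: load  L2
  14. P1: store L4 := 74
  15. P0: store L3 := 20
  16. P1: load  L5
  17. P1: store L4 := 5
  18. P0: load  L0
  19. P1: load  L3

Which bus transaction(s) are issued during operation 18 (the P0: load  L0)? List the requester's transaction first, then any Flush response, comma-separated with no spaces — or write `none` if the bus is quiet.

step 1: P1: store L5 := 25  ⟶  IM  (L5)  txn=BusRdX  M[L5]=30
step 2: P0: store L7 := 29  ⟶  MI  (L7)  txn=BusRdX  M[L7]=0
step 3: P1: store L5 := 27  ⟶  IM  (L5)  txn=∅  M[L5]=30
step 4: P0: load  L6  ⟶  EI  (L6)  txn=BusRd  M[L6]=40
step 5: P1: load  L7  ⟶  OS  (L7)  txn=BusRd  M[L7]=0
step 6: P1: load  L7  ⟶  OS  (L7)  txn=∅  M[L7]=0
step 7: P1: store L4 := 30  ⟶  IM  (L4)  txn=BusRdX  M[L4]=20
step 8: P1: load  L5  ⟶  IM  (L5)  txn=∅  M[L5]=30
step 9: P1: store L0 := 99  ⟶  IM  (L0)  txn=BusRdX  M[L0]=10
step 10: P0: store L3 := 32  ⟶  MI  (L3)  txn=BusRdX  M[L3]=70
step 11: P0: load  L4  ⟶  SO  (L4)  txn=BusRd  M[L4]=20
step 12: P1: store L5 := 98  ⟶  IM  (L5)  txn=∅  M[L5]=30
step 13: P1: load  L2  ⟶  IE  (L2)  txn=BusRd  M[L2]=30
step 14: P1: store L4 := 74  ⟶  IM  (L4)  txn=BusUpgr  M[L4]=20
step 15: P0: store L3 := 20  ⟶  MI  (L3)  txn=∅  M[L3]=70
step 16: P1: load  L5  ⟶  IM  (L5)  txn=∅  M[L5]=30
step 17: P1: store L4 := 5  ⟶  IM  (L4)  txn=∅  M[L4]=20
step 18: P0: load  L0  ⟶  SO  (L0)  txn=BusRd  M[L0]=10
step 19: P1: load  L3  ⟶  OS  (L3)  txn=BusRd  M[L3]=70

bus = BusRd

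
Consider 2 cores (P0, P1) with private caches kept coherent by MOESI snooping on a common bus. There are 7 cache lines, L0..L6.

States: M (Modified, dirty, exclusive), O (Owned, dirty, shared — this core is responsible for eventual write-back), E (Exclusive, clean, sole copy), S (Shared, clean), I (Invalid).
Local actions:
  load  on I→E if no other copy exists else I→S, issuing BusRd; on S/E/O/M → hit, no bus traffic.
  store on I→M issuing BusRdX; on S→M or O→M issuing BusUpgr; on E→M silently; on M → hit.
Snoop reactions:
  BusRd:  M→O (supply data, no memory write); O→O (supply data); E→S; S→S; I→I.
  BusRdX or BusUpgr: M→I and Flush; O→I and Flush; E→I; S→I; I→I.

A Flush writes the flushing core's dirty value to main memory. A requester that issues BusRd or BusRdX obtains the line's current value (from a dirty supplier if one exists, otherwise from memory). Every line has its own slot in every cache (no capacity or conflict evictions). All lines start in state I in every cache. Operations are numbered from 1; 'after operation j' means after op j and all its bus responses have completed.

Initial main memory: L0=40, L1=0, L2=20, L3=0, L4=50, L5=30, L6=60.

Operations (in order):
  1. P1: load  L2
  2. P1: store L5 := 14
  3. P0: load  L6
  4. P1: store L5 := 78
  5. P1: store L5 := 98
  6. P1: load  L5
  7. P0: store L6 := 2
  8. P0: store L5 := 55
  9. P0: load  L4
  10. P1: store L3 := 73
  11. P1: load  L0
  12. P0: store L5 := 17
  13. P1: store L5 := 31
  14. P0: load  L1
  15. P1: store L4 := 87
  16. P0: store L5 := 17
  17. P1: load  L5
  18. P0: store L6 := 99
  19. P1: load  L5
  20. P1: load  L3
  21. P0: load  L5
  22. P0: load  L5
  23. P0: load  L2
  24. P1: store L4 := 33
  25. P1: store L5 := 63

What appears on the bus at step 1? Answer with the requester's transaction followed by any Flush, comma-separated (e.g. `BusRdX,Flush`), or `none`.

1. P1: load  L2  bus=[BusRd]  L2: P0=I P1=E  mem[L2]=20
2. P1: store L5 := 14  bus=[BusRdX]  L5: P0=I P1=M  mem[L5]=30
3. P0: load  L6  bus=[BusRd]  L6: P0=E P1=I  mem[L6]=60
4. P1: store L5 := 78  bus=[-]  L5: P0=I P1=M  mem[L5]=30
5. P1: store L5 := 98  bus=[-]  L5: P0=I P1=M  mem[L5]=30
6. P1: load  L5  bus=[-]  L5: P0=I P1=M  mem[L5]=30
7. P0: store L6 := 2  bus=[-]  L6: P0=M P1=I  mem[L6]=60
8. P0: store L5 := 55  bus=[BusRdX,Flush]  L5: P0=M P1=I  mem[L5]=98
9. P0: load  L4  bus=[BusRd]  L4: P0=E P1=I  mem[L4]=50
10. P1: store L3 := 73  bus=[BusRdX]  L3: P0=I P1=M  mem[L3]=0
11. P1: load  L0  bus=[BusRd]  L0: P0=I P1=E  mem[L0]=40
12. P0: store L5 := 17  bus=[-]  L5: P0=M P1=I  mem[L5]=98
13. P1: store L5 := 31  bus=[BusRdX,Flush]  L5: P0=I P1=M  mem[L5]=17
14. P0: load  L1  bus=[BusRd]  L1: P0=E P1=I  mem[L1]=0
15. P1: store L4 := 87  bus=[BusRdX]  L4: P0=I P1=M  mem[L4]=50
16. P0: store L5 := 17  bus=[BusRdX,Flush]  L5: P0=M P1=I  mem[L5]=31
17. P1: load  L5  bus=[BusRd]  L5: P0=O P1=S  mem[L5]=31
18. P0: store L6 := 99  bus=[-]  L6: P0=M P1=I  mem[L6]=60
19. P1: load  L5  bus=[-]  L5: P0=O P1=S  mem[L5]=31
20. P1: load  L3  bus=[-]  L3: P0=I P1=M  mem[L3]=0
21. P0: load  L5  bus=[-]  L5: P0=O P1=S  mem[L5]=31
22. P0: load  L5  bus=[-]  L5: P0=O P1=S  mem[L5]=31
23. P0: load  L2  bus=[BusRd]  L2: P0=S P1=S  mem[L2]=20
24. P1: store L4 := 33  bus=[-]  L4: P0=I P1=M  mem[L4]=50
25. P1: store L5 := 63  bus=[BusUpgr,Flush]  L5: P0=I P1=M  mem[L5]=17

bus = BusRd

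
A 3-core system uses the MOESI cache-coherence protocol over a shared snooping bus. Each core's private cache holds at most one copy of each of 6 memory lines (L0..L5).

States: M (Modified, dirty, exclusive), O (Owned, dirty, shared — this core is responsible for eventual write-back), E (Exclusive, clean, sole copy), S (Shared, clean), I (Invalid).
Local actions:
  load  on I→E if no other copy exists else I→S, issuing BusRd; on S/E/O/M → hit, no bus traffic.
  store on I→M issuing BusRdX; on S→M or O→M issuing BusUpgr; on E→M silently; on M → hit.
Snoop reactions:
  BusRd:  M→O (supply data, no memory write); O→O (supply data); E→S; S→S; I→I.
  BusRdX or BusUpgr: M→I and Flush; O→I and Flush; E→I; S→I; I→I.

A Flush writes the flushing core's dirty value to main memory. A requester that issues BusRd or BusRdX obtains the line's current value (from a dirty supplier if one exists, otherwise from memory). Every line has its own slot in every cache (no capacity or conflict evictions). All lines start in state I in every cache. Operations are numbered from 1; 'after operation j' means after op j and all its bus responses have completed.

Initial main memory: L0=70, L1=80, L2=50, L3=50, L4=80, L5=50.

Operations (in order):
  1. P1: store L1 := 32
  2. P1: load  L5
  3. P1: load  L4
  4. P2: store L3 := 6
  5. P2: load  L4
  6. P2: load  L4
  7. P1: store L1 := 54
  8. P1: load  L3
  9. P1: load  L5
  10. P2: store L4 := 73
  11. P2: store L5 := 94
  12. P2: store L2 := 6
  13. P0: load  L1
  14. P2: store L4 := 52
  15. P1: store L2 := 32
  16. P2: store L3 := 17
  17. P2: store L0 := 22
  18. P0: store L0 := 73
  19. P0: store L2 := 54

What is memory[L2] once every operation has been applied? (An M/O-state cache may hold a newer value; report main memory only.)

  op1 P1: store L1 := 32 → I/M/I on L1; bus BusRdX; mem=80
  op2 P1: load  L5 → I/E/I on L5; bus BusRd; mem=50
  op3 P1: load  L4 → I/E/I on L4; bus BusRd; mem=80
  op4 P2: store L3 := 6 → I/I/M on L3; bus BusRdX; mem=50
  op5 P2: load  L4 → I/S/S on L4; bus BusRd; mem=80
  op6 P2: load  L4 → I/S/S on L4; bus (none); mem=80
  op7 P1: store L1 := 54 → I/M/I on L1; bus (none); mem=80
  op8 P1: load  L3 → I/S/O on L3; bus BusRd; mem=50
  op9 P1: load  L5 → I/E/I on L5; bus (none); mem=50
  op10 P2: store L4 := 73 → I/I/M on L4; bus BusUpgr; mem=80
  op11 P2: store L5 := 94 → I/I/M on L5; bus BusRdX; mem=50
  op12 P2: store L2 := 6 → I/I/M on L2; bus BusRdX; mem=50
  op13 P0: load  L1 → S/O/I on L1; bus BusRd; mem=80
  op14 P2: store L4 := 52 → I/I/M on L4; bus (none); mem=80
  op15 P1: store L2 := 32 → I/M/I on L2; bus BusRdX Flush; mem=6
  op16 P2: store L3 := 17 → I/I/M on L3; bus BusUpgr; mem=50
  op17 P2: store L0 := 22 → I/I/M on L0; bus BusRdX; mem=70
  op18 P0: store L0 := 73 → M/I/I on L0; bus BusRdX Flush; mem=22
  op19 P0: store L2 := 54 → M/I/I on L2; bus BusRdX Flush; mem=32

memory[L2] = 32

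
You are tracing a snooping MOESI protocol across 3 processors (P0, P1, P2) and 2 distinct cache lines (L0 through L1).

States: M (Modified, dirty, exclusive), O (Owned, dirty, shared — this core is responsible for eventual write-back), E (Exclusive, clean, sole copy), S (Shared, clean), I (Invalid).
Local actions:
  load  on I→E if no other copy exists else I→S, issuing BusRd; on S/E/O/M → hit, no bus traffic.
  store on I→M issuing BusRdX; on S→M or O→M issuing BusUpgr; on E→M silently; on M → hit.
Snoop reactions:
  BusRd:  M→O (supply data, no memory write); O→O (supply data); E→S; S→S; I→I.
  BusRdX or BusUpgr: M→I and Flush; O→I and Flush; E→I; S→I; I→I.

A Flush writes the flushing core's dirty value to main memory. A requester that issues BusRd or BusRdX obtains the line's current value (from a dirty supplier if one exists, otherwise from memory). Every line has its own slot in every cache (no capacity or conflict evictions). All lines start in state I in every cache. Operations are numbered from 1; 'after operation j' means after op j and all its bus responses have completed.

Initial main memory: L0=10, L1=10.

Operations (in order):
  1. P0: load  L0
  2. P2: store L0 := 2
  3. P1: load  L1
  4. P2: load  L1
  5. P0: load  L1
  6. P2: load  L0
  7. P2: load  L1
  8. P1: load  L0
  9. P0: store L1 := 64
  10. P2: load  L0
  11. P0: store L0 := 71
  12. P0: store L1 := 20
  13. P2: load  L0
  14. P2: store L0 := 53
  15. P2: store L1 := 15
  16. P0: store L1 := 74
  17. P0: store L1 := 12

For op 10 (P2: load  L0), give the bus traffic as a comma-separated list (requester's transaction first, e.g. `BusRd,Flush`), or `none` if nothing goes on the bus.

  op1 P0: load  L0 → E/I/I on L0; bus BusRd; mem=10
  op2 P2: store L0 := 2 → I/I/M on L0; bus BusRdX; mem=10
  op3 P1: load  L1 → I/E/I on L1; bus BusRd; mem=10
  op4 P2: load  L1 → I/S/S on L1; bus BusRd; mem=10
  op5 P0: load  L1 → S/S/S on L1; bus BusRd; mem=10
  op6 P2: load  L0 → I/I/M on L0; bus (none); mem=10
  op7 P2: load  L1 → S/S/S on L1; bus (none); mem=10
  op8 P1: load  L0 → I/S/O on L0; bus BusRd; mem=10
  op9 P0: store L1 := 64 → M/I/I on L1; bus BusUpgr; mem=10
  op10 P2: load  L0 → I/S/O on L0; bus (none); mem=10
  op11 P0: store L0 := 71 → M/I/I on L0; bus BusRdX Flush; mem=2
  op12 P0: store L1 := 20 → M/I/I on L1; bus (none); mem=10
  op13 P2: load  L0 → O/I/S on L0; bus BusRd; mem=2
  op14 P2: store L0 := 53 → I/I/M on L0; bus BusUpgr Flush; mem=71
  op15 P2: store L1 := 15 → I/I/M on L1; bus BusRdX Flush; mem=20
  op16 P0: store L1 := 74 → M/I/I on L1; bus BusRdX Flush; mem=15
  op17 P0: store L1 := 12 → M/I/I on L1; bus (none); mem=15

bus = none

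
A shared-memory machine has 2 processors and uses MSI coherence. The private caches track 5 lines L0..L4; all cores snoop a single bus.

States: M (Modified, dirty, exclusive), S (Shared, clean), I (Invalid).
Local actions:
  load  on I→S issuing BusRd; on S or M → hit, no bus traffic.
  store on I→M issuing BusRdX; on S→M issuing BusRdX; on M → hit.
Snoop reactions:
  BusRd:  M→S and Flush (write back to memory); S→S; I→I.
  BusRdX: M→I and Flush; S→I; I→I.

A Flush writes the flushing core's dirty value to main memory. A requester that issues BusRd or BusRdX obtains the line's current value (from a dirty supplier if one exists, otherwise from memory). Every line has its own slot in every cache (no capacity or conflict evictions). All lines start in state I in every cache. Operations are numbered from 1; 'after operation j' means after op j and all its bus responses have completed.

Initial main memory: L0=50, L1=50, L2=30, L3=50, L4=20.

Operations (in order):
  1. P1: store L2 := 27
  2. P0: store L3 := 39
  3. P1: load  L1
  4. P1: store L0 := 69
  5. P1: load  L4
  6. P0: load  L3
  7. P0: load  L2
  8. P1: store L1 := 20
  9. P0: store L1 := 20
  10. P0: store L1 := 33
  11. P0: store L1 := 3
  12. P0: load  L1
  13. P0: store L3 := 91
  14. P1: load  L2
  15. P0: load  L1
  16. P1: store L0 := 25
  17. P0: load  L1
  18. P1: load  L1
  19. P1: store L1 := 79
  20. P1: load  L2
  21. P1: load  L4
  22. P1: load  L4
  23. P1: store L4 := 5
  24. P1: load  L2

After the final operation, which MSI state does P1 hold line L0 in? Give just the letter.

state = M

1. P1: store L2 := 27  bus=[BusRdX]  L2: P0=I P1=M  mem[L2]=30
2. P0: store L3 := 39  bus=[BusRdX]  L3: P0=M P1=I  mem[L3]=50
3. P1: load  L1  bus=[BusRd]  L1: P0=I P1=S  mem[L1]=50
4. P1: store L0 := 69  bus=[BusRdX]  L0: P0=I P1=M  mem[L0]=50
5. P1: load  L4  bus=[BusRd]  L4: P0=I P1=S  mem[L4]=20
6. P0: load  L3  bus=[-]  L3: P0=M P1=I  mem[L3]=50
7. P0: load  L2  bus=[BusRd,Flush]  L2: P0=S P1=S  mem[L2]=27
8. P1: store L1 := 20  bus=[BusRdX]  L1: P0=I P1=M  mem[L1]=50
9. P0: store L1 := 20  bus=[BusRdX,Flush]  L1: P0=M P1=I  mem[L1]=20
10. P0: store L1 := 33  bus=[-]  L1: P0=M P1=I  mem[L1]=20
11. P0: store L1 := 3  bus=[-]  L1: P0=M P1=I  mem[L1]=20
12. P0: load  L1  bus=[-]  L1: P0=M P1=I  mem[L1]=20
13. P0: store L3 := 91  bus=[-]  L3: P0=M P1=I  mem[L3]=50
14. P1: load  L2  bus=[-]  L2: P0=S P1=S  mem[L2]=27
15. P0: load  L1  bus=[-]  L1: P0=M P1=I  mem[L1]=20
16. P1: store L0 := 25  bus=[-]  L0: P0=I P1=M  mem[L0]=50
17. P0: load  L1  bus=[-]  L1: P0=M P1=I  mem[L1]=20
18. P1: load  L1  bus=[BusRd,Flush]  L1: P0=S P1=S  mem[L1]=3
19. P1: store L1 := 79  bus=[BusRdX]  L1: P0=I P1=M  mem[L1]=3
20. P1: load  L2  bus=[-]  L2: P0=S P1=S  mem[L2]=27
21. P1: load  L4  bus=[-]  L4: P0=I P1=S  mem[L4]=20
22. P1: load  L4  bus=[-]  L4: P0=I P1=S  mem[L4]=20
23. P1: store L4 := 5  bus=[BusRdX]  L4: P0=I P1=M  mem[L4]=20
24. P1: load  L2  bus=[-]  L2: P0=S P1=S  mem[L2]=27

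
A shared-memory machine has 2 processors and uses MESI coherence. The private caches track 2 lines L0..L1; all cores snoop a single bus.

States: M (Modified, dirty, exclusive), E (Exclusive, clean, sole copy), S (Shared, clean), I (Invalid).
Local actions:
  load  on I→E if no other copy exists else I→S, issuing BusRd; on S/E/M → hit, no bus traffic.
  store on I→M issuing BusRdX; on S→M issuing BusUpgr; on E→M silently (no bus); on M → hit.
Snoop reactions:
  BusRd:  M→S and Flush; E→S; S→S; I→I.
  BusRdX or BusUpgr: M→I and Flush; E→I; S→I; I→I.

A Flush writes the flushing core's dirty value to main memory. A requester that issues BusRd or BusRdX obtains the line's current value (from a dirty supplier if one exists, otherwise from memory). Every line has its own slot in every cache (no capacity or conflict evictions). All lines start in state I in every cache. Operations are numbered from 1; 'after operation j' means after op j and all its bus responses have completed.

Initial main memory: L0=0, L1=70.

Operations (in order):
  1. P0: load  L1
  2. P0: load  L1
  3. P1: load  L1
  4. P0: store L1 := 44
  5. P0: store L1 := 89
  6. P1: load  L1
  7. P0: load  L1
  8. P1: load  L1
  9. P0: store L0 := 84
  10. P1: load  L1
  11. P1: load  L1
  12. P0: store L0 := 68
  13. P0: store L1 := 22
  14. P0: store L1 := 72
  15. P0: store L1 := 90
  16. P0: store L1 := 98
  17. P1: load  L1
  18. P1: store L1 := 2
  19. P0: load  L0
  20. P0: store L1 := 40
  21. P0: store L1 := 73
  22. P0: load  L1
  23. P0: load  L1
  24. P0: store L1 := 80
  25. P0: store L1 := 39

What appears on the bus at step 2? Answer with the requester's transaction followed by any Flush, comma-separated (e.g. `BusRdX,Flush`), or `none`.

bus = none

  op1 P0: load  L1 → E/I on L1; bus BusRd; mem=70
  op2 P0: load  L1 → E/I on L1; bus (none); mem=70
  op3 P1: load  L1 → S/S on L1; bus BusRd; mem=70
  op4 P0: store L1 := 44 → M/I on L1; bus BusUpgr; mem=70
  op5 P0: store L1 := 89 → M/I on L1; bus (none); mem=70
  op6 P1: load  L1 → S/S on L1; bus BusRd Flush; mem=89
  op7 P0: load  L1 → S/S on L1; bus (none); mem=89
  op8 P1: load  L1 → S/S on L1; bus (none); mem=89
  op9 P0: store L0 := 84 → M/I on L0; bus BusRdX; mem=0
  op10 P1: load  L1 → S/S on L1; bus (none); mem=89
  op11 P1: load  L1 → S/S on L1; bus (none); mem=89
  op12 P0: store L0 := 68 → M/I on L0; bus (none); mem=0
  op13 P0: store L1 := 22 → M/I on L1; bus BusUpgr; mem=89
  op14 P0: store L1 := 72 → M/I on L1; bus (none); mem=89
  op15 P0: store L1 := 90 → M/I on L1; bus (none); mem=89
  op16 P0: store L1 := 98 → M/I on L1; bus (none); mem=89
  op17 P1: load  L1 → S/S on L1; bus BusRd Flush; mem=98
  op18 P1: store L1 := 2 → I/M on L1; bus BusUpgr; mem=98
  op19 P0: load  L0 → M/I on L0; bus (none); mem=0
  op20 P0: store L1 := 40 → M/I on L1; bus BusRdX Flush; mem=2
  op21 P0: store L1 := 73 → M/I on L1; bus (none); mem=2
  op22 P0: load  L1 → M/I on L1; bus (none); mem=2
  op23 P0: load  L1 → M/I on L1; bus (none); mem=2
  op24 P0: store L1 := 80 → M/I on L1; bus (none); mem=2
  op25 P0: store L1 := 39 → M/I on L1; bus (none); mem=2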